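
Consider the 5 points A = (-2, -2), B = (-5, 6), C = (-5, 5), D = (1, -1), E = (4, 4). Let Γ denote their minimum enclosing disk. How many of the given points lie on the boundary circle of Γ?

3

The minimum enclosing circle of a finite set is fixed by two of the points (as a diameter) or three (as a circumcircle).
The minimum enclosing circle is determined by three boundary points: A, B, E.
Their circumcentre is (-21/22, 65/22) with r² = 6205/242.
The farthest remaining point C is at distance² 4973/242 ≤ 6205/242.
The points at distance exactly r from the centre are A, B, E — 3 points.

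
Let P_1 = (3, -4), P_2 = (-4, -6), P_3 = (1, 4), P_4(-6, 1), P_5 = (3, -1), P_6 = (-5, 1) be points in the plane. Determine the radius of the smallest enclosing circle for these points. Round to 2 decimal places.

By Welzl's lemma the MEC is supported by two points (diametrically opposite) or three points (on a circumcircle).
The farthest pair is P_2–P_3 with squared distance 125. The circle on this segment as diameter has centre (-1.5, -1) and r² = 125/4 = 31.25.
Check P_1: distance² to centre = 29.25 ≤ 31.25, so it lies inside.
All remaining points lie in this disk, and no smaller disk contains both endpoints, so this is the minimum enclosing circle.
r = √(31.25) ≈ 5.59.

5.59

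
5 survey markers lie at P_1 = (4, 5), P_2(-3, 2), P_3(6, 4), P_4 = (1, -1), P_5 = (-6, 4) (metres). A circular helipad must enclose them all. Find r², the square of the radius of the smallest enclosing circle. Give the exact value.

36

A smallest enclosing disk is always determined by at most three of the input points on its boundary.
The farthest pair is P_3–P_5 with squared distance 144. The circle on this segment as diameter has centre (0, 4) and r² = 144/4 = 36.
Check P_1: distance² to centre = 17 ≤ 36, so it lies inside.
All remaining points lie in this disk, and no smaller disk contains both endpoints, so this is the minimum enclosing circle.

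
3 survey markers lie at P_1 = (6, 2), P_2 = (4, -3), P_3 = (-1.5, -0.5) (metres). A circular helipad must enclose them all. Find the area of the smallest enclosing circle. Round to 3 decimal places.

49.192

Side lengths²: P_1P_2² = 29, P_1P_3² = 62.5, P_2P_3² = 36.5.
Since P_1P_3² = 62.5 < 36.5 + 29 = 65.5, the triangle is acute, so the smallest enclosing circle is the circumcircle.
Circumcentre = (30/13, 15/26), r² = 10585/676.
Area = π·r² = π·10585/676 ≈ 49.192.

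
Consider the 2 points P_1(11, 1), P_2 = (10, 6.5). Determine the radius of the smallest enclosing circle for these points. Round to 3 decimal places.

2.795

The smallest circle enclosing two points has them as diameter endpoints.
Centre = midpoint = (10.5, 3.75); r² = |P_1P_2|²/4 = 31.25/4 = 7.8125.
r = √(7.8125) ≈ 2.795.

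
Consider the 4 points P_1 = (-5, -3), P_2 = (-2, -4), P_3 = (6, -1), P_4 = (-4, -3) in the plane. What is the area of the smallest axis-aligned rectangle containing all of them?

33

x ranges over [-5, 6], width 11.
y ranges over [-4, -1], height 3.
Area = 11 × 3 = 33.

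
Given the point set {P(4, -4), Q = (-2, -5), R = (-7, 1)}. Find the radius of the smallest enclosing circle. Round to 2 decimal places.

6.04

Side lengths²: PQ² = 37, PR² = 146, QR² = 61.
Since PR² = 146 ≥ 61 + 37 = 98, the angle opposite PR is not acute, so the smallest enclosing circle has PR as diameter.
Centre = midpoint of PR = (-1.5, -1.5), r² = 146/4 = 36.5.
r = √(36.5) ≈ 6.04.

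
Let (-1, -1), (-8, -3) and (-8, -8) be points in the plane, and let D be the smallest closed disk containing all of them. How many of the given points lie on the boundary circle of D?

2

Call the three points A, B, C in the order given.
Side lengths²: AB² = 53, AC² = 98, BC² = 25.
Since AC² = 98 ≥ 53 + 25 = 78, the angle opposite AC is not acute, so the smallest enclosing circle has AC as diameter.
Centre = midpoint of AC = (-4.5, -4.5), r² = 98/4 = 24.5.
The points at distance exactly r from the centre are (-1, -1), (-8, -8) — 2 points.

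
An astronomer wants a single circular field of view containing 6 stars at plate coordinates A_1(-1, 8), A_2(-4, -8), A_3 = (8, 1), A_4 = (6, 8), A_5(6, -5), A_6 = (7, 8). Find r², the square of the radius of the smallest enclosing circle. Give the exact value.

94.25

The farthest pair is A_2–A_6 with squared distance 377. The circle on this segment as diameter has centre (1.5, 0) and r² = 377/4 = 94.25.
Check A_1: distance² to centre = 70.25 ≤ 94.25, so it lies inside.
All remaining points lie in this disk, and no smaller disk contains both endpoints, so this is the minimum enclosing circle.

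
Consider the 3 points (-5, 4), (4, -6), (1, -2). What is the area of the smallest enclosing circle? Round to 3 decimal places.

Call the three points A, B, C in the order given.
Side lengths²: AB² = 181, AC² = 72, BC² = 25.
Since AB² = 181 ≥ 72 + 25 = 97, the angle opposite AB is not acute, so the smallest enclosing circle has AB as diameter.
Centre = midpoint of AB = (-0.5, -1), r² = 181/4 = 45.25.
Area = π·r² = π·45.25 ≈ 142.157.

142.157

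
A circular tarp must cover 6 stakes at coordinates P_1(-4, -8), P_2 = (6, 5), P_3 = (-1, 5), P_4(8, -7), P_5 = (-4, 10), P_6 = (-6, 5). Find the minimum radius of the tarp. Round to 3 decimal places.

10.440

By Welzl's lemma the MEC is supported by two points (diametrically opposite) or three points (on a circumcircle).
The minimum enclosing circle is determined by three boundary points: P_1, P_4, P_5.
Their circumcentre is (31/24, 1) with r² = 62785/576.
The farthest remaining point P_6 is at distance² 39841/576 ≤ 62785/576.
r = √(62785/576) ≈ 10.440.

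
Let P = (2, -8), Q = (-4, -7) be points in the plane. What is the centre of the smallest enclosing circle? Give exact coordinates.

(-1, -7.5)

The smallest circle enclosing two points has them as diameter endpoints.
Centre = midpoint = (-1, -7.5); r² = |PQ|²/4 = 37/4 = 9.25.
Centre = (-1, -7.5).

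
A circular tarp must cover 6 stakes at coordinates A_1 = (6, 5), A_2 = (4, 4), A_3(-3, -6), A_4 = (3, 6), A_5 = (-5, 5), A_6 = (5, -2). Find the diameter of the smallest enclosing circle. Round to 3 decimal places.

By Welzl's lemma the MEC is supported by two points (diametrically opposite) or three points (on a circumcircle).
The minimum enclosing circle is determined by three boundary points: A_1, A_3, A_5.
Their circumcentre is (0.5, 7/22) with r² = 12625/242.
The farthest remaining point A_4 is at distance² 9325/242 ≤ 12625/242.
Diameter = 2r = 2√(12625/242) ≈ 14.446.

14.446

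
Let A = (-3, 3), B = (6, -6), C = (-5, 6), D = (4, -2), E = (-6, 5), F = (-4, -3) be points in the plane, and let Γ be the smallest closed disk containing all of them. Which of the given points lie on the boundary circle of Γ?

B, C, E

A smallest enclosing disk is always determined by at most three of the input points on its boundary.
The minimum enclosing circle is determined by three boundary points: B, C, E.
Their circumcentre is (11/46, -11/46) with r² = 70225/1058.
The farthest remaining point F is at distance² 27077/1058 ≤ 70225/1058.
The points at distance exactly r from the centre are B, C, E — 3 points.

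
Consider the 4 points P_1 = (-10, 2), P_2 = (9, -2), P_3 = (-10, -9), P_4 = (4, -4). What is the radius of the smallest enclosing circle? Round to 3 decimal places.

The minimum enclosing circle of a finite set is fixed by two of the points (as a diameter) or three (as a circumcircle).
The minimum enclosing circle is determined by three boundary points: P_1, P_2, P_3.
Their circumcentre is (-47/38, -3.5) with r² = 77285/722.
The farthest remaining point P_4 is at distance² 19981/722 ≤ 77285/722.
r = √(77285/722) ≈ 10.346.

10.346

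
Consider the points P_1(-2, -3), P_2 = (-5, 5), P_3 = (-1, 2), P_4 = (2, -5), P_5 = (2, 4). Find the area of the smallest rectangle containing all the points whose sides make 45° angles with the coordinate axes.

93.5

In coordinates u = x + y, v = x − y the rectangle is axis-aligned; the map (x,y)→(u,v) scales areas by 2.
u-values: -5, 0, 1, -3, 6; range = 6 − (-5) = 11.
v-values: 1, -10, -3, 7, -2; range = 7 − (-10) = 17.
Area = (11 × 17) / 2 = 93.5.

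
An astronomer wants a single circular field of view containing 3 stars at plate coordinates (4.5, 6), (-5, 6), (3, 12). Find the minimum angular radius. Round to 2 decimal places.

Call the three points A, B, C in the order given.
Side lengths²: AB² = 90.25, AC² = 38.25, BC² = 100.
Since BC² = 100 < 90.25 + 38.25 = 128.5, the triangle is acute, so the smallest enclosing circle is the circumcircle.
Circumcentre = (-0.25, 8), r² = 26.5625.
r = √(26.5625) ≈ 5.15.

5.15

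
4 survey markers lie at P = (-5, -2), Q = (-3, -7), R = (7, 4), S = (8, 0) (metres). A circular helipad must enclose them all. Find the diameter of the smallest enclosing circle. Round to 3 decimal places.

14.866

The minimum enclosing circle of a finite set is fixed by two of the points (as a diameter) or three (as a circumcircle).
The farthest pair is Q–R with squared distance 221. The circle on this segment as diameter has centre (2, -1.5) and r² = 221/4 = 55.25.
Check P: distance² to centre = 49.25 ≤ 55.25, so it lies inside.
All remaining points lie in this disk, and no smaller disk contains both endpoints, so this is the minimum enclosing circle.
Diameter = 2r = 2√(55.25) ≈ 14.866.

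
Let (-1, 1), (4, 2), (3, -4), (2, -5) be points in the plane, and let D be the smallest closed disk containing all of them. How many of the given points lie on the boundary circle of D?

A smallest enclosing disk is always determined by at most three of the input points on its boundary.
The minimum enclosing circle is determined by three boundary points: (-1, 1), (4, 2), (2, -5).
Their circumcentre is (45/22, -27/22) with r² = 3445/242.
The farthest remaining point (3, -4) is at distance² 2081/242 ≤ 3445/242.
The points at distance exactly r from the centre are (-1, 1), (4, 2), (2, -5) — 3 points.

3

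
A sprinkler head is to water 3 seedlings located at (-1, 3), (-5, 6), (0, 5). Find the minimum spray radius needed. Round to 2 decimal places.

2.59

Call the three points A, B, C in the order given.
Side lengths²: AB² = 25, AC² = 5, BC² = 26.
Since BC² = 26 < 25 + 5 = 30, the triangle is acute, so the smallest enclosing circle is the circumcircle.
Circumcentre = (-57/22, 111/22), r² = 1625/242.
r = √(1625/242) ≈ 2.59.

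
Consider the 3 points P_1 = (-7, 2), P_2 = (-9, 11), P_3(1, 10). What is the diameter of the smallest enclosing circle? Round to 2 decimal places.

11.91

Side lengths²: P_1P_2² = 85, P_1P_3² = 128, P_2P_3² = 101.
Since P_1P_3² = 128 < 101 + 85 = 186, the triangle is acute, so the smallest enclosing circle is the circumcircle.
Circumcentre = (-95/22, 161/22), r² = 8585/242.
Diameter = 2r = 2√(8585/242) ≈ 11.91.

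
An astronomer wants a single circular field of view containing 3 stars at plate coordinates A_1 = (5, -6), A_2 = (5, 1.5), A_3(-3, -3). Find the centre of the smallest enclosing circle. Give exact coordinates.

(1.84375, -2.25)

Side lengths²: A_1A_2² = 56.25, A_1A_3² = 73, A_2A_3² = 84.25.
Since A_2A_3² = 84.25 < 73 + 56.25 = 129.25, the triangle is acute, so the smallest enclosing circle is the circumcircle.
Circumcentre = (1.84375, -2.25), r² = 24.0244140625.
Centre = (1.84375, -2.25).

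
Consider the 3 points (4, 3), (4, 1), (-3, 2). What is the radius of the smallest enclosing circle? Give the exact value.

Call the three points A, B, C in the order given.
Side lengths²: AB² = 4, AC² = 50, BC² = 50.
Since BC² = 50 < 50 + 4 = 54, the triangle is acute, so the smallest enclosing circle is the circumcircle.
Circumcentre = (4/7, 2), r² = 625/49.
r = √(625/49) = 25/7.

25/7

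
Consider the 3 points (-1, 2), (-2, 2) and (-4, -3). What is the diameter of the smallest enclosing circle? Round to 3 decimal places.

Call the three points A, B, C in the order given.
Side lengths²: AB² = 1, AC² = 34, BC² = 29.
Since AC² = 34 ≥ 29 + 1 = 30, the angle opposite AC is not acute, so the smallest enclosing circle has AC as diameter.
Centre = midpoint of AC = (-2.5, -0.5), r² = 34/4 = 8.5.
Diameter = 2r = 2√(8.5) ≈ 5.831.

5.831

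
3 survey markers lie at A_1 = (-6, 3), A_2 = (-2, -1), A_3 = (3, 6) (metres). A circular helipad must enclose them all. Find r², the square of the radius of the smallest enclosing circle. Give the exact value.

23.125

Side lengths²: A_1A_2² = 32, A_1A_3² = 90, A_2A_3² = 74.
Since A_1A_3² = 90 < 74 + 32 = 106, the triangle is acute, so the smallest enclosing circle is the circumcircle.
Circumcentre = (-1.25, 3.75), r² = 23.125.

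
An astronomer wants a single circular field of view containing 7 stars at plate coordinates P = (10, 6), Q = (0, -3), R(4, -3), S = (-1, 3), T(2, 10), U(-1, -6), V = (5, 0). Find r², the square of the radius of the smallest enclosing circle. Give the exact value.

14045/196

A smallest enclosing disk is always determined by at most three of the input points on its boundary.
The minimum enclosing circle is determined by three boundary points: P, T, U.
Their circumcentre is (39/14, 11/7) with r² = 14045/196.
The farthest remaining point Q is at distance² 5617/196 ≤ 14045/196.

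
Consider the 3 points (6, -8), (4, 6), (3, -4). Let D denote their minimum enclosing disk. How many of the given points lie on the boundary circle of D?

Call the three points A, B, C in the order given.
Side lengths²: AB² = 200, AC² = 25, BC² = 101.
Since AB² = 200 ≥ 101 + 25 = 126, the angle opposite AB is not acute, so the smallest enclosing circle has AB as diameter.
Centre = midpoint of AB = (5, -1), r² = 200/4 = 50.
The points at distance exactly r from the centre are (6, -8), (4, 6) — 2 points.

2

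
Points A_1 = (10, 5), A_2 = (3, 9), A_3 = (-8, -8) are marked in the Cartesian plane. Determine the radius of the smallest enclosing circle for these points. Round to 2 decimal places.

Side lengths²: A_1A_2² = 65, A_1A_3² = 493, A_2A_3² = 410.
Since A_1A_3² = 493 ≥ 410 + 65 = 475, the angle opposite A_1A_3 is not acute, so the smallest enclosing circle has A_1A_3 as diameter.
Centre = midpoint of A_1A_3 = (1, -1.5), r² = 493/4 = 123.25.
r = √(123.25) ≈ 11.10.

11.10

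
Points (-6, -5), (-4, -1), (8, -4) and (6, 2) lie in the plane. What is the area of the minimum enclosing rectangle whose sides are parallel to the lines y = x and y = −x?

In coordinates u = x + y, v = x − y the rectangle is axis-aligned; the map (x,y)→(u,v) scales areas by 2.
u-values: -11, -5, 4, 8; range = 8 − (-11) = 19.
v-values: -1, -3, 12, 4; range = 12 − (-3) = 15.
Area = (19 × 15) / 2 = 142.5.

142.5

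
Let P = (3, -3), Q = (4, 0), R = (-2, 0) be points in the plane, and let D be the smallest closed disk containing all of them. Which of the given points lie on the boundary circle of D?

P, Q, R

Side lengths²: PQ² = 10, PR² = 34, QR² = 36.
Since QR² = 36 < 34 + 10 = 44, the triangle is acute, so the smallest enclosing circle is the circumcircle.
Circumcentre = (1, -2/3), r² = 85/9.
The points at distance exactly r from the centre are P, Q, R — 3 points.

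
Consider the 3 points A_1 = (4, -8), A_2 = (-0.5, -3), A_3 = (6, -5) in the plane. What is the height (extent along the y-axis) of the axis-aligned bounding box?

5

max y = -3, min y = -8, so height = 5.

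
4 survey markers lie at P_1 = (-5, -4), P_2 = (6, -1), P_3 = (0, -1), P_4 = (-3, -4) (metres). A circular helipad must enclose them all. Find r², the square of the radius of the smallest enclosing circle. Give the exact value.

32.5

The minimum enclosing circle of a finite set is fixed by two of the points (as a diameter) or three (as a circumcircle).
The farthest pair is P_1–P_2 with squared distance 130. The circle on this segment as diameter has centre (0.5, -2.5) and r² = 130/4 = 32.5.
Check P_3: distance² to centre = 2.5 ≤ 32.5, so it lies inside.
All remaining points lie in this disk, and no smaller disk contains both endpoints, so this is the minimum enclosing circle.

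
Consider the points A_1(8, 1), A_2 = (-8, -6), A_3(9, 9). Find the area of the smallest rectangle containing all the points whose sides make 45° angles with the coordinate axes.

144

In coordinates u = x + y, v = x − y the rectangle is axis-aligned; the map (x,y)→(u,v) scales areas by 2.
u-values: 9, -14, 18; range = 18 − (-14) = 32.
v-values: 7, -2, 0; range = 7 − (-2) = 9.
Area = (32 × 9) / 2 = 144.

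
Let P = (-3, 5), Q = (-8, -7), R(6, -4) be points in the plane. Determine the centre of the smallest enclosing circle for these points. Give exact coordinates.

(-55/34, -89/34)

Side lengths²: PQ² = 169, PR² = 162, QR² = 205.
Since QR² = 205 < 169 + 162 = 331, the triangle is acute, so the smallest enclosing circle is the circumcircle.
Circumcentre = (-55/34, -89/34), r² = 34645/578.
Centre = (-55/34, -89/34).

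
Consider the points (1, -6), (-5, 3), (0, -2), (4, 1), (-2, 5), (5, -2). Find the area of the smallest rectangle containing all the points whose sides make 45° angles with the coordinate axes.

75

In coordinates u = x + y, v = x − y the rectangle is axis-aligned; the map (x,y)→(u,v) scales areas by 2.
u-values: -5, -2, -2, 5, 3, 3; range = 5 − (-5) = 10.
v-values: 7, -8, 2, 3, -7, 7; range = 7 − (-8) = 15.
Area = (10 × 15) / 2 = 75.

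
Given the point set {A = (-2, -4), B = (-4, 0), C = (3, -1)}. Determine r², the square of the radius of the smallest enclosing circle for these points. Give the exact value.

Side lengths²: AB² = 20, AC² = 34, BC² = 50.
Since BC² = 50 < 34 + 20 = 54, the triangle is acute, so the smallest enclosing circle is the circumcircle.
Circumcentre = (-7/13, -10/13), r² = 2125/169.

2125/169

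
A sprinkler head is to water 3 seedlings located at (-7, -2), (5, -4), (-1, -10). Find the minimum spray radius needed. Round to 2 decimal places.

Call the three points A, B, C in the order given.
Side lengths²: AB² = 148, AC² = 100, BC² = 72.
Since AB² = 148 < 100 + 72 = 172, the triangle is acute, so the smallest enclosing circle is the circumcircle.
Circumcentre = (-8/7, -27/7), r² = 1850/49.
r = √(1850/49) ≈ 6.14.

6.14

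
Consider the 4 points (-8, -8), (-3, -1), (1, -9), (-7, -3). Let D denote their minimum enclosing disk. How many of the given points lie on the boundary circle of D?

A smallest enclosing disk is always determined by at most three of the input points on its boundary.
The minimum enclosing circle is determined by three boundary points: (-8, -8), (-3, -1), (1, -9).
Their circumcentre is (-55/17, -104/17) with r² = 7585/289.
The farthest remaining point (-7, -3) is at distance² 6905/289 ≤ 7585/289.
The points at distance exactly r from the centre are (-8, -8), (-3, -1), (1, -9) — 3 points.

3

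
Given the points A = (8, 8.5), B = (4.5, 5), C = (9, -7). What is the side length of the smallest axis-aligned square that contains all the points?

15.5

The bounding box has width 4.5 and height 15.5.
An axis-aligned square enclosing the set must have side ≥ max(width, height).
So the minimum side is max(4.5, 15.5) = 15.5.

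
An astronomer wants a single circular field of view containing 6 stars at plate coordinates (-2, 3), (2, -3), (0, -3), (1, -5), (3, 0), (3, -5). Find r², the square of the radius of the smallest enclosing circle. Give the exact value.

A smallest enclosing disk is always determined by at most three of the input points on its boundary.
The farthest pair is (-2, 3)–(3, -5) with squared distance 89. The circle on this segment as diameter has centre (0.5, -1) and r² = 89/4 = 22.25.
Check (2, -3): distance² to centre = 6.25 ≤ 22.25, so it lies inside.
All remaining points lie in this disk, and no smaller disk contains both endpoints, so this is the minimum enclosing circle.

22.25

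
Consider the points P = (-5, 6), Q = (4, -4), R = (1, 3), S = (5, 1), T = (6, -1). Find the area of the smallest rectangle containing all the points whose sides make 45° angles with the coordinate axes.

In coordinates u = x + y, v = x − y the rectangle is axis-aligned; the map (x,y)→(u,v) scales areas by 2.
u-values: 1, 0, 4, 6, 5; range = 6 − 0 = 6.
v-values: -11, 8, -2, 4, 7; range = 8 − (-11) = 19.
Area = (6 × 19) / 2 = 57.

57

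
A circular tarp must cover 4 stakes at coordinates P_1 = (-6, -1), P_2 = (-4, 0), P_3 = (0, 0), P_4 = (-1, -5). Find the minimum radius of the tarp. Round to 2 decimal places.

3.42

A smallest enclosing disk is always determined by at most three of the input points on its boundary.
The minimum enclosing circle is determined by three boundary points: P_1, P_3, P_4.
Their circumcentre is (-159/58, -119/58) with r² = 19721/1682.
The farthest remaining point P_2 is at distance² 9745/1682 ≤ 19721/1682.
r = √(19721/1682) ≈ 3.42.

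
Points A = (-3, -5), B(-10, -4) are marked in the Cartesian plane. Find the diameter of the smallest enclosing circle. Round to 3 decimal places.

7.071

The smallest circle enclosing two points has them as diameter endpoints.
Centre = midpoint = (-6.5, -4.5); r² = |AB|²/4 = 50/4 = 12.5.
Diameter = 2r = 2√(12.5) ≈ 7.071.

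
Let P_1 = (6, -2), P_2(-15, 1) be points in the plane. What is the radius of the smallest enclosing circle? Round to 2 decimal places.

The smallest circle enclosing two points has them as diameter endpoints.
Centre = midpoint = (-4.5, -0.5); r² = |P_1P_2|²/4 = 450/4 = 112.5.
r = √(112.5) ≈ 10.61.

10.61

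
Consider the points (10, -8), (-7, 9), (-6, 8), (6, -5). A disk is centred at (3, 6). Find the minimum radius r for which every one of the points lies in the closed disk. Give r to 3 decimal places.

15.652

The required radius is the distance from (3, 6) to the farthest point.
Squared distances: 245, 109, 85, 130.
Maximum is 245, attained at (10, -8).
r = √245 ≈ 15.652.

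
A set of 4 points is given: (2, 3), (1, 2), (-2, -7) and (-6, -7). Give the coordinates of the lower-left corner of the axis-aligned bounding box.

(-6, -7)

x-range [-6, 2], y-range [-7, 3].
The lower-left corner is (-6, -7).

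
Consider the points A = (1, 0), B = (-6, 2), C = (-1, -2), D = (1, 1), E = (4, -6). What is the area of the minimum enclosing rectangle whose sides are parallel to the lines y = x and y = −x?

54

In coordinates u = x + y, v = x − y the rectangle is axis-aligned; the map (x,y)→(u,v) scales areas by 2.
u-values: 1, -4, -3, 2, -2; range = 2 − (-4) = 6.
v-values: 1, -8, 1, 0, 10; range = 10 − (-8) = 18.
Area = (6 × 18) / 2 = 54.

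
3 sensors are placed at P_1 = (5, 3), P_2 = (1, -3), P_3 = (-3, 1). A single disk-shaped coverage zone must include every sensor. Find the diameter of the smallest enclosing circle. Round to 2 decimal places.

Side lengths²: P_1P_2² = 52, P_1P_3² = 68, P_2P_3² = 32.
Since P_1P_3² = 68 < 52 + 32 = 84, the triangle is acute, so the smallest enclosing circle is the circumcircle.
Circumcentre = (1.2, 1.2), r² = 17.68.
Diameter = 2r = 2√(17.68) ≈ 8.41.

8.41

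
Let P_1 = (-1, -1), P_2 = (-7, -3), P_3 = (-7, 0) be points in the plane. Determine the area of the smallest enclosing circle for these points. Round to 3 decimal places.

Side lengths²: P_1P_2² = 40, P_1P_3² = 37, P_2P_3² = 9.
Since P_1P_2² = 40 < 37 + 9 = 46, the triangle is acute, so the smallest enclosing circle is the circumcircle.
Circumcentre = (-25/6, -1.5), r² = 185/18.
Area = π·r² = π·185/18 ≈ 32.289.

32.289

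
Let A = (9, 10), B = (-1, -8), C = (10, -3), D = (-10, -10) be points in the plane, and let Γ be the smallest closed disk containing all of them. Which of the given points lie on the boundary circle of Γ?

The farthest pair is A–D with squared distance 761. The circle on this segment as diameter has centre (-0.5, 0) and r² = 761/4 = 190.25.
Check B: distance² to centre = 64.25 ≤ 190.25, so it lies inside.
All remaining points lie in this disk, and no smaller disk contains both endpoints, so this is the minimum enclosing circle.
The points at distance exactly r from the centre are A, D — 2 points.

A, D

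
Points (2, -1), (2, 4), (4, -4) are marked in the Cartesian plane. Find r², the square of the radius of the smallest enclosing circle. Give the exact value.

17

Call the three points A, B, C in the order given.
Side lengths²: AB² = 25, AC² = 13, BC² = 68.
Since BC² = 68 ≥ 25 + 13 = 38, the angle opposite BC is not acute, so the smallest enclosing circle has BC as diameter.
Centre = midpoint of BC = (3, 0), r² = 68/4 = 17.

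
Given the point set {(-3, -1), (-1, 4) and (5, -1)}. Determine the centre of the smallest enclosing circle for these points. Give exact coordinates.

Call the three points A, B, C in the order given.
Side lengths²: AB² = 29, AC² = 64, BC² = 61.
Since AC² = 64 < 61 + 29 = 90, the triangle is acute, so the smallest enclosing circle is the circumcircle.
Circumcentre = (1, 0.3), r² = 17.69.
Centre = (1, 0.3).

(1, 0.3)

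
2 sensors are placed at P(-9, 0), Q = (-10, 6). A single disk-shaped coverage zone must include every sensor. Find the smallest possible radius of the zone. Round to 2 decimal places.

3.04

The smallest circle enclosing two points has them as diameter endpoints.
Centre = midpoint = (-9.5, 3); r² = |PQ|²/4 = 37/4 = 9.25.
r = √(9.25) ≈ 3.04.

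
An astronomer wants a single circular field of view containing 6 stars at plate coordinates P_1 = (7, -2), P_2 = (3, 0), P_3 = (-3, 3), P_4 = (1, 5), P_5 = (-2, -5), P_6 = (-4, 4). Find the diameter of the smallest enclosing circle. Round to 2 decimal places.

12.60

By Welzl's lemma the MEC is supported by two points (diametrically opposite) or three points (on a circumcircle).
The minimum enclosing circle is determined by three boundary points: P_1, P_5, P_6.
Their circumcentre is (69/58, 25/58) with r² = 66725/1682.
The farthest remaining point P_3 is at distance² 40625/1682 ≤ 66725/1682.
Diameter = 2r = 2√(66725/1682) ≈ 12.60.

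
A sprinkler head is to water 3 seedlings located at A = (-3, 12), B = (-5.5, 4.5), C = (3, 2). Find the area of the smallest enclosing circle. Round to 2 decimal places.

Side lengths²: AB² = 62.5, AC² = 136, BC² = 78.5.
Since AC² = 136 < 78.5 + 62.5 = 141, the triangle is acute, so the smallest enclosing circle is the circumcircle.
Circumcentre = (-5/28, 193/28), r² = 13345/392.
Area = π·r² = π·13345/392 ≈ 106.95.

106.95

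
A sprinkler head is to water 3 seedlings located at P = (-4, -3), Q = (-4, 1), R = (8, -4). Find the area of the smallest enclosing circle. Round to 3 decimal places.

132.732

Side lengths²: PQ² = 16, PR² = 145, QR² = 169.
Since QR² = 169 ≥ 145 + 16 = 161, the angle opposite QR is not acute, so the smallest enclosing circle has QR as diameter.
Centre = midpoint of QR = (2, -1.5), r² = 169/4 = 42.25.
Area = π·r² = π·42.25 ≈ 132.732.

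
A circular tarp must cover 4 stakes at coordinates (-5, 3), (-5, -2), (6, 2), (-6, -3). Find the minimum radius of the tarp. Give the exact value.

The farthest pair is (6, 2)–(-6, -3) with squared distance 169. The circle on this segment as diameter has centre (0, -0.5) and r² = 169/4 = 42.25.
Check (-5, 3): distance² to centre = 37.25 ≤ 42.25, so it lies inside.
All remaining points lie in this disk, and no smaller disk contains both endpoints, so this is the minimum enclosing circle.
r = √(42.25) = 6.5.

6.5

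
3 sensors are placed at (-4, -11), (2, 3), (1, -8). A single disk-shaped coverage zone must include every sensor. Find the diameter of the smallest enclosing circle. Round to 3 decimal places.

15.232

Call the three points A, B, C in the order given.
Side lengths²: AB² = 232, AC² = 34, BC² = 122.
Since AB² = 232 ≥ 122 + 34 = 156, the angle opposite AB is not acute, so the smallest enclosing circle has AB as diameter.
Centre = midpoint of AB = (-1, -4), r² = 232/4 = 58.
Diameter = 2r = 2√58 ≈ 15.232.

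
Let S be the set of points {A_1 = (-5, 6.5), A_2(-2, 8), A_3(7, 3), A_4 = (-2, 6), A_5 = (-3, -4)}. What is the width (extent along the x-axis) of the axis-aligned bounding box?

max x = 7, min x = -5, so width = 12.

12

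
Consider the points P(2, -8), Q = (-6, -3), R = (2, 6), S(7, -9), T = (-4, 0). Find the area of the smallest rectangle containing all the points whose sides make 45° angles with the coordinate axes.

In coordinates u = x + y, v = x − y the rectangle is axis-aligned; the map (x,y)→(u,v) scales areas by 2.
u-values: -6, -9, 8, -2, -4; range = 8 − (-9) = 17.
v-values: 10, -3, -4, 16, -4; range = 16 − (-4) = 20.
Area = (17 × 20) / 2 = 170.

170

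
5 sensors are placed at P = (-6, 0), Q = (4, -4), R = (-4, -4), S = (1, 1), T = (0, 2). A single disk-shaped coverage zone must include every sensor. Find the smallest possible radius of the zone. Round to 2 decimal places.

The minimum enclosing circle of a finite set is fixed by two of the points (as a diameter) or three (as a circumcircle).
The farthest pair is P–Q with squared distance 116. The circle on this segment as diameter has centre (-1, -2) and r² = 116/4 = 29.
Check R: distance² to centre = 13 ≤ 29, so it lies inside.
All remaining points lie in this disk, and no smaller disk contains both endpoints, so this is the minimum enclosing circle.
r = √29 ≈ 5.39.

5.39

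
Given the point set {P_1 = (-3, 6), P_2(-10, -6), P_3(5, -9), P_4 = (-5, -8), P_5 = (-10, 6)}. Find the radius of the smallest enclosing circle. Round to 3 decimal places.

10.607

The farthest pair is P_3–P_5 with squared distance 450. The circle on this segment as diameter has centre (-2.5, -1.5) and r² = 450/4 = 112.5.
Check P_1: distance² to centre = 56.5 ≤ 112.5, so it lies inside.
All remaining points lie in this disk, and no smaller disk contains both endpoints, so this is the minimum enclosing circle.
r = √(112.5) ≈ 10.607.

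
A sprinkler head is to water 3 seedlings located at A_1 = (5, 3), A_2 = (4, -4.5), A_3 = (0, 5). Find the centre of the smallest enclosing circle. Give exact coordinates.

Side lengths²: A_1A_2² = 57.25, A_1A_3² = 29, A_2A_3² = 106.25.
Since A_2A_3² = 106.25 ≥ 57.25 + 29 = 86.25, the angle opposite A_2A_3 is not acute, so the smallest enclosing circle has A_2A_3 as diameter.
Centre = midpoint of A_2A_3 = (2, 0.25), r² = 106.25/4 = 26.5625.
Centre = (2, 0.25).

(2, 0.25)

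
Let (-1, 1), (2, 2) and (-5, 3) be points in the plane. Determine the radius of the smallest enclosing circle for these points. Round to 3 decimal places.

Call the three points A, B, C in the order given.
Side lengths²: AB² = 10, AC² = 20, BC² = 50.
Since BC² = 50 ≥ 20 + 10 = 30, the angle opposite BC is not acute, so the smallest enclosing circle has BC as diameter.
Centre = midpoint of BC = (-1.5, 2.5), r² = 50/4 = 12.5.
r = √(12.5) ≈ 3.536.

3.536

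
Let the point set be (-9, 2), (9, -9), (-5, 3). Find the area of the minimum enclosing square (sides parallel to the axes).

324

The bounding box has width 18 and height 12.
An axis-aligned square enclosing the set must have side ≥ max(width, height).
So the minimum side is max(18, 12) = 18.
Area = 18² = 324.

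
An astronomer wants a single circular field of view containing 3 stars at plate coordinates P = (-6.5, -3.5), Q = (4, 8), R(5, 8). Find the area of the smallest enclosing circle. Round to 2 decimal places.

207.74

Side lengths²: PQ² = 242.5, PR² = 264.5, QR² = 1.
Since PR² = 264.5 ≥ 242.5 + 1 = 243.5, the angle opposite PR is not acute, so the smallest enclosing circle has PR as diameter.
Centre = midpoint of PR = (-0.75, 2.25), r² = 264.5/4 = 66.125.
Area = π·r² = π·66.125 ≈ 207.74.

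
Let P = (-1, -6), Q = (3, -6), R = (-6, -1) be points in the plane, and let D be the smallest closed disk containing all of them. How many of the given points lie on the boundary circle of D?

Side lengths²: PQ² = 16, PR² = 50, QR² = 106.
Since QR² = 106 ≥ 50 + 16 = 66, the angle opposite QR is not acute, so the smallest enclosing circle has QR as diameter.
Centre = midpoint of QR = (-1.5, -3.5), r² = 106/4 = 26.5.
The points at distance exactly r from the centre are Q, R — 2 points.

2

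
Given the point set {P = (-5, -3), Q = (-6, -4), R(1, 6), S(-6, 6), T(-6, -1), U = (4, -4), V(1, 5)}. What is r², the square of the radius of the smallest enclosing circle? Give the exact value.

50

The minimum enclosing circle of a finite set is fixed by two of the points (as a diameter) or three (as a circumcircle).
The farthest pair is S–U with squared distance 200. The circle on this segment as diameter has centre (-1, 1) and r² = 200/4 = 50.
Check P: distance² to centre = 32 ≤ 50, so it lies inside.
All remaining points lie in this disk, and no smaller disk contains both endpoints, so this is the minimum enclosing circle.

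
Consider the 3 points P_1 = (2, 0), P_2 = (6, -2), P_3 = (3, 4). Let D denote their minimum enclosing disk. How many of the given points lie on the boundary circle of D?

2

Side lengths²: P_1P_2² = 20, P_1P_3² = 17, P_2P_3² = 45.
Since P_2P_3² = 45 ≥ 20 + 17 = 37, the angle opposite P_2P_3 is not acute, so the smallest enclosing circle has P_2P_3 as diameter.
Centre = midpoint of P_2P_3 = (4.5, 1), r² = 45/4 = 11.25.
The points at distance exactly r from the centre are P_2, P_3 — 2 points.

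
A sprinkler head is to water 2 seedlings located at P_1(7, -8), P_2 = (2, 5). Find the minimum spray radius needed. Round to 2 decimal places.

The smallest circle enclosing two points has them as diameter endpoints.
Centre = midpoint = (4.5, -1.5); r² = |P_1P_2|²/4 = 194/4 = 48.5.
r = √(48.5) ≈ 6.96.

6.96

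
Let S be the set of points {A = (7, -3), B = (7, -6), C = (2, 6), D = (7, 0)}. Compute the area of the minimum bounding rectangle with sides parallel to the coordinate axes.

60

x ranges over [2, 7], width 5.
y ranges over [-6, 6], height 12.
Area = 5 × 12 = 60.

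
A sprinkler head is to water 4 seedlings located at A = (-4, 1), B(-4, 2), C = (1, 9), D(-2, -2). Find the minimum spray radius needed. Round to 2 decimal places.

The farthest pair is C–D with squared distance 130. The circle on this segment as diameter has centre (-0.5, 3.5) and r² = 130/4 = 32.5.
Check A: distance² to centre = 18.5 ≤ 32.5, so it lies inside.
All remaining points lie in this disk, and no smaller disk contains both endpoints, so this is the minimum enclosing circle.
r = √(32.5) ≈ 5.70.

5.70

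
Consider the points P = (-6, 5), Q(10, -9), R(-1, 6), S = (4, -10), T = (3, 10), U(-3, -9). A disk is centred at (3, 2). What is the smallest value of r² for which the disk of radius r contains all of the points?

170

The required radius is the distance from (3, 2) to the farthest point.
Squared distances: 90, 170, 32, 145, 64, 157.
Maximum is 170, attained at Q.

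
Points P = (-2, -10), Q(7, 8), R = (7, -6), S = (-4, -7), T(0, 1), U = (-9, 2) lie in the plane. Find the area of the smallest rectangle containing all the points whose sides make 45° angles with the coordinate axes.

324

In coordinates u = x + y, v = x − y the rectangle is axis-aligned; the map (x,y)→(u,v) scales areas by 2.
u-values: -12, 15, 1, -11, 1, -7; range = 15 − (-12) = 27.
v-values: 8, -1, 13, 3, -1, -11; range = 13 − (-11) = 24.
Area = (27 × 24) / 2 = 324.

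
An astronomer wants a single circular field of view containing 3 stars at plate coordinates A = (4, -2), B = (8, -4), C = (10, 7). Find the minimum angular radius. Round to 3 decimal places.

5.634

Side lengths²: AB² = 20, AC² = 117, BC² = 125.
Since BC² = 125 < 117 + 20 = 137, the triangle is acute, so the smallest enclosing circle is the circumcircle.
Circumcentre = (8.3125, 1.625), r² = 31.73828125.
r = √(31.73828125) ≈ 5.634.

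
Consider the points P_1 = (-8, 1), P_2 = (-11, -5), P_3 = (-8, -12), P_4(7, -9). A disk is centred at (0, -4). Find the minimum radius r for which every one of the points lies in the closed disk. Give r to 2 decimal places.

11.31

The required radius is the distance from (0, -4) to the farthest point.
Squared distances: 89, 122, 128, 74.
Maximum is 128, attained at P_3.
r = √128 ≈ 11.31.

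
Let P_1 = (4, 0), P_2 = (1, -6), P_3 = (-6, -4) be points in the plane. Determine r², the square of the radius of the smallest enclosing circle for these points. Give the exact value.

29

Side lengths²: P_1P_2² = 45, P_1P_3² = 116, P_2P_3² = 53.
Since P_1P_3² = 116 ≥ 53 + 45 = 98, the angle opposite P_1P_3 is not acute, so the smallest enclosing circle has P_1P_3 as diameter.
Centre = midpoint of P_1P_3 = (-1, -2), r² = 116/4 = 29.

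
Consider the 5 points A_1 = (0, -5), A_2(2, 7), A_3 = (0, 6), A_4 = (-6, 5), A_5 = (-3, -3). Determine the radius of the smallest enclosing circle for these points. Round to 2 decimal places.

6.36

The minimum enclosing circle is determined by three boundary points: A_1, A_2, A_4.
Their circumcentre is (-19/23, 30/23) with r² = 21386/529.
The farthest remaining point A_5 is at distance² 12301/529 ≤ 21386/529.
r = √(21386/529) ≈ 6.36.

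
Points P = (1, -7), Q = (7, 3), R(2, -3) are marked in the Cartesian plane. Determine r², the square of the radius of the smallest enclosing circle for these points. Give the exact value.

34

Side lengths²: PQ² = 136, PR² = 17, QR² = 61.
Since PQ² = 136 ≥ 61 + 17 = 78, the angle opposite PQ is not acute, so the smallest enclosing circle has PQ as diameter.
Centre = midpoint of PQ = (4, -2), r² = 136/4 = 34.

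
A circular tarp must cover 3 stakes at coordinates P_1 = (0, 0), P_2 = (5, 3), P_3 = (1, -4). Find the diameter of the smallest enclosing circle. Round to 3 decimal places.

Side lengths²: P_1P_2² = 34, P_1P_3² = 17, P_2P_3² = 65.
Since P_2P_3² = 65 ≥ 34 + 17 = 51, the angle opposite P_2P_3 is not acute, so the smallest enclosing circle has P_2P_3 as diameter.
Centre = midpoint of P_2P_3 = (3, -0.5), r² = 65/4 = 16.25.
Diameter = 2r = 2√(16.25) ≈ 8.062.

8.062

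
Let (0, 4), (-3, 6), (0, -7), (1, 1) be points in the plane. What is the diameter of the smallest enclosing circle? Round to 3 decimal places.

13.342

A smallest enclosing disk is always determined by at most three of the input points on its boundary.
The farthest pair is (-3, 6)–(0, -7) with squared distance 178. The circle on this segment as diameter has centre (-1.5, -0.5) and r² = 178/4 = 44.5.
Check (0, 4): distance² to centre = 22.5 ≤ 44.5, so it lies inside.
All remaining points lie in this disk, and no smaller disk contains both endpoints, so this is the minimum enclosing circle.
Diameter = 2r = 2√(44.5) ≈ 13.342.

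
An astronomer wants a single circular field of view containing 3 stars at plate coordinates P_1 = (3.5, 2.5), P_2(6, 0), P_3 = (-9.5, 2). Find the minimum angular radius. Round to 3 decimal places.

7.814

Side lengths²: P_1P_2² = 12.5, P_1P_3² = 169.25, P_2P_3² = 244.25.
Since P_2P_3² = 244.25 ≥ 169.25 + 12.5 = 181.75, the angle opposite P_2P_3 is not acute, so the smallest enclosing circle has P_2P_3 as diameter.
Centre = midpoint of P_2P_3 = (-1.75, 1), r² = 244.25/4 = 61.0625.
r = √(61.0625) ≈ 7.814.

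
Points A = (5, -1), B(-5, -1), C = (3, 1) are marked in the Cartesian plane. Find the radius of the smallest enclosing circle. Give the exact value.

5

Side lengths²: AB² = 100, AC² = 8, BC² = 68.
Since AB² = 100 ≥ 68 + 8 = 76, the angle opposite AB is not acute, so the smallest enclosing circle has AB as diameter.
Centre = midpoint of AB = (0, -1), r² = 100/4 = 25.
r = √25 = 5.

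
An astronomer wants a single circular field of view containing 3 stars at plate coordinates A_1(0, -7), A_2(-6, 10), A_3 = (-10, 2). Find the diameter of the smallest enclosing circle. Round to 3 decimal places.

Side lengths²: A_1A_2² = 325, A_1A_3² = 181, A_2A_3² = 80.
Since A_1A_2² = 325 ≥ 181 + 80 = 261, the angle opposite A_1A_2 is not acute, so the smallest enclosing circle has A_1A_2 as diameter.
Centre = midpoint of A_1A_2 = (-3, 1.5), r² = 325/4 = 81.25.
Diameter = 2r = 2√(81.25) ≈ 18.028.

18.028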